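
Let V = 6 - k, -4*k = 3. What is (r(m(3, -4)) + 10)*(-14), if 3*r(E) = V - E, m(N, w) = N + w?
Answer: -1057/6 ≈ -176.17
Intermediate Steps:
k = -¾ (k = -¼*3 = -¾ ≈ -0.75000)
V = 27/4 (V = 6 - 1*(-¾) = 6 + ¾ = 27/4 ≈ 6.7500)
r(E) = 9/4 - E/3 (r(E) = (27/4 - E)/3 = 9/4 - E/3)
(r(m(3, -4)) + 10)*(-14) = ((9/4 - (3 - 4)/3) + 10)*(-14) = ((9/4 - ⅓*(-1)) + 10)*(-14) = ((9/4 + ⅓) + 10)*(-14) = (31/12 + 10)*(-14) = (151/12)*(-14) = -1057/6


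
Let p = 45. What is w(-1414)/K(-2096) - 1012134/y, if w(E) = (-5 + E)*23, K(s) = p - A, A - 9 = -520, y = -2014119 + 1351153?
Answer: -10537237419/184304548 ≈ -57.173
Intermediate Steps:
y = -662966
A = -511 (A = 9 - 520 = -511)
K(s) = 556 (K(s) = 45 - 1*(-511) = 45 + 511 = 556)
w(E) = -115 + 23*E
w(-1414)/K(-2096) - 1012134/y = (-115 + 23*(-1414))/556 - 1012134/(-662966) = (-115 - 32522)*(1/556) - 1012134*(-1/662966) = -32637*1/556 + 506067/331483 = -32637/556 + 506067/331483 = -10537237419/184304548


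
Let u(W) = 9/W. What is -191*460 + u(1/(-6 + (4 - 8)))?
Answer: -87950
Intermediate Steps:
-191*460 + u(1/(-6 + (4 - 8))) = -191*460 + 9/(1/(-6 + (4 - 8))) = -87860 + 9/(1/(-6 - 4)) = -87860 + 9/(1/(-10)) = -87860 + 9/(-1/10) = -87860 + 9*(-10) = -87860 - 90 = -87950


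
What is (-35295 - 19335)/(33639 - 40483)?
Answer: 27315/3422 ≈ 7.9822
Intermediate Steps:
(-35295 - 19335)/(33639 - 40483) = -54630/(-6844) = -54630*(-1/6844) = 27315/3422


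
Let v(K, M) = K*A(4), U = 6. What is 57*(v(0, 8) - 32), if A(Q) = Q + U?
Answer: -1824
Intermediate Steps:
A(Q) = 6 + Q (A(Q) = Q + 6 = 6 + Q)
v(K, M) = 10*K (v(K, M) = K*(6 + 4) = K*10 = 10*K)
57*(v(0, 8) - 32) = 57*(10*0 - 32) = 57*(0 - 32) = 57*(-32) = -1824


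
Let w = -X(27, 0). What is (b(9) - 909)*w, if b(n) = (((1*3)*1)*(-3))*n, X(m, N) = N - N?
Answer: 0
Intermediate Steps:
X(m, N) = 0
b(n) = -9*n (b(n) = ((3*1)*(-3))*n = (3*(-3))*n = -9*n)
w = 0 (w = -1*0 = 0)
(b(9) - 909)*w = (-9*9 - 909)*0 = (-81 - 909)*0 = -990*0 = 0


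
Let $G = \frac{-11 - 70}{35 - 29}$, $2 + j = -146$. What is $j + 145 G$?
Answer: $- \frac{4211}{2} \approx -2105.5$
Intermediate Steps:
$j = -148$ ($j = -2 - 146 = -148$)
$G = - \frac{27}{2}$ ($G = - \frac{81}{6} = \left(-81\right) \frac{1}{6} = - \frac{27}{2} \approx -13.5$)
$j + 145 G = -148 + 145 \left(- \frac{27}{2}\right) = -148 - \frac{3915}{2} = - \frac{4211}{2}$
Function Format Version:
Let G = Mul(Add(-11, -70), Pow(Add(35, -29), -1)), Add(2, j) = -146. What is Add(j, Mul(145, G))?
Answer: Rational(-4211, 2) ≈ -2105.5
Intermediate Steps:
j = -148 (j = Add(-2, -146) = -148)
G = Rational(-27, 2) (G = Mul(-81, Pow(6, -1)) = Mul(-81, Rational(1, 6)) = Rational(-27, 2) ≈ -13.500)
Add(j, Mul(145, G)) = Add(-148, Mul(145, Rational(-27, 2))) = Add(-148, Rational(-3915, 2)) = Rational(-4211, 2)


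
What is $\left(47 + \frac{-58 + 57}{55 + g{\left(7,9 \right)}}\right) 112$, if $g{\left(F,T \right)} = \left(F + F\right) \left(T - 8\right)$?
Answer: $\frac{363104}{69} \approx 5262.4$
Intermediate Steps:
$g{\left(F,T \right)} = 2 F \left(-8 + T\right)$
$\left(47 + \frac{-58 + 57}{55 + g{\left(7,9 \right)}}\right) 112 = \left(47 + \frac{-58 + 57}{55 + 2 \cdot 7 \left(-8 + 9\right)}\right) 112 = \left(47 - \frac{1}{55 + 2 \cdot 7 \cdot 1}\right) 112 = \left(47 - \frac{1}{55 + 14}\right) 112 = \left(47 - \frac{1}{69}\right) 112 = \frac{3242}{69} \cdot 112 = \frac{363104}{69}$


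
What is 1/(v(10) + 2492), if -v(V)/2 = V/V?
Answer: 1/2490 ≈ 0.00040161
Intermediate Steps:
v(V) = -2 (v(V) = -2*V/V = -2*1 = -2)
1/(v(10) + 2492) = 1/(-2 + 2492) = 1/2490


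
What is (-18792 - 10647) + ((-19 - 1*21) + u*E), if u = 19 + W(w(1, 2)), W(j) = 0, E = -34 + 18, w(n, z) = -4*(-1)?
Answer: -29783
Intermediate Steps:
w(n, z) = 4
E = -16
u = 19 (u = 19 + 0 = 19)
(-18792 - 10647) + ((-19 - 1*21) + u*E) = (-18792 - 10647) + ((-19 - 1*21) + 19*(-16)) = -29439 + ((-19 - 21) - 304) = -29439 + (-40 - 304) = -29439 - 344 = -29783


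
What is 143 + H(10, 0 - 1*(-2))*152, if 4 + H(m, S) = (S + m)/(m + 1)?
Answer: -3291/11 ≈ -299.18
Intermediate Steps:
H(m, S) = -4 + (S + m)/(1 + m) (H(m, S) = -4 + (S + m)/(m + 1) = -4 + (S + m)/(1 + m))
143 + H(10, 0 - 1*(-2))*152 = 143 + ((-4 + (0 - 1*(-2)) - 3*10)/(1 + 10))*152 = 143 + ((-4 + (0 + 2) - 30)/11)*152 = 143 + ((-4 + 2 - 30)/11)*152 = 143 + ((1/11)*(-32))*152 = 143 - 32/11*152 = 143 - 4864/11 = -3291/11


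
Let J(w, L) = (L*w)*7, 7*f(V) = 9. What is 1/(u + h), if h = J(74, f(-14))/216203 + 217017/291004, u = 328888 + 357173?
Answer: 62915937812/43164218324773647 ≈ 1.4576e-6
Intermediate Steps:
f(V) = 9/7 (f(V) = (⅐)*9 = 9/7)
J(w, L) = 7*L*w
u = 686061
h = 47113535115/62915937812 (h = (7*(9/7)*74)/216203 + 217017/291004 = 666*(1/216203) + 217017*(1/291004) = 666/216203 + 217017/291004 = 47113535115/62915937812 ≈ 0.74883)
1/(u + h) = 1/(686061 + 47113535115/62915937812) = 1/(43164218324773647/62915937812) = 62915937812/43164218324773647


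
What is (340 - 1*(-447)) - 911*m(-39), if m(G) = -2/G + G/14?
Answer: 1789825/546 ≈ 3278.1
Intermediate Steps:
m(G) = -2/G + G/14 (m(G) = -2/G + G*(1/14) = -2/G + G/14)
(340 - 1*(-447)) - 911*m(-39) = (340 - 1*(-447)) - 911*(-2/(-39) + (1/14)*(-39)) = (340 + 447) - 911*(-2*(-1/39) - 39/14) = 787 - 911*(2/39 - 39/14) = 787 - 911*(-1493/546) = 787 + 1360123/546 = 1789825/546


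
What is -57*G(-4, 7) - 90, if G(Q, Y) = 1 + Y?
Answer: -546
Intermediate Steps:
-57*G(-4, 7) - 90 = -57*(1 + 7) - 90 = -57*8 - 90 = -456 - 90 = -546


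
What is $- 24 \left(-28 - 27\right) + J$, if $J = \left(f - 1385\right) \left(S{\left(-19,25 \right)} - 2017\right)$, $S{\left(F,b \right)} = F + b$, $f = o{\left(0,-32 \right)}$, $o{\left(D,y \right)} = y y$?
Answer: $727291$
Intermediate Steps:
$o{\left(D,y \right)} = y^{2}$
$f = 1024$ ($f = \left(-32\right)^{2} = 1024$)
$J = 725971$ ($J = \left(1024 - 1385\right) \left(\left(-19 + 25\right) - 2017\right) = - 361 \left(6 - 2017\right) = \left(-361\right) \left(-2011\right) = 725971$)
$- 24 \left(-28 - 27\right) + J = - 24 \left(-28 - 27\right) + 725971 = \left(-24\right) \left(-55\right) + 725971 = 1320 + 725971 = 727291$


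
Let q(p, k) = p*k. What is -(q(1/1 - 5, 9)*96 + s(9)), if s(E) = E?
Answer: 3447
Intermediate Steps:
q(p, k) = k*p
-(q(1/1 - 5, 9)*96 + s(9)) = -((9*(1/1 - 5))*96 + 9) = -((9*(1*1 - 5))*96 + 9) = -((9*(1 - 5))*96 + 9) = -((9*(-4))*96 + 9) = -(-36*96 + 9) = -(-3456 + 9) = -1*(-3447) = 3447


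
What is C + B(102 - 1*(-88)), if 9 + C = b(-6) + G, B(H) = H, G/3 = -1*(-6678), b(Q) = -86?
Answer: 20129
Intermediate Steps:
G = 20034 (G = 3*(-1*(-6678)) = 3*6678 = 20034)
C = 19939 (C = -9 + (-86 + 20034) = -9 + 19948 = 19939)
C + B(102 - 1*(-88)) = 19939 + (102 - 1*(-88)) = 19939 + (102 + 88) = 19939 + 190 = 20129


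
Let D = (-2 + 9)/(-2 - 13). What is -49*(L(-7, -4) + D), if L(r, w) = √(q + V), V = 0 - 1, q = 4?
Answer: 343/15 - 49*√3 ≈ -62.004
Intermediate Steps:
V = -1
L(r, w) = √3 (L(r, w) = √(4 - 1) = √3)
D = -7/15 (D = 7/(-15) = 7*(-1/15) = -7/15 ≈ -0.46667)
-49*(L(-7, -4) + D) = -49*(√3 - 7/15) = -49*(-7/15 + √3) = 343/15 - 49*√3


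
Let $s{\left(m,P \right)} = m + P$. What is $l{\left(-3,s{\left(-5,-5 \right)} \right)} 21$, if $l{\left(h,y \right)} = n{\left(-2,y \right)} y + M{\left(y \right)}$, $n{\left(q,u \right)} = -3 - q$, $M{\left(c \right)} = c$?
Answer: $0$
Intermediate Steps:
$s{\left(m,P \right)} = P + m$
$l{\left(h,y \right)} = 0$ ($l{\left(h,y \right)} = \left(-3 - -2\right) y + y = \left(-3 + 2\right) y + y = - y + y = 0$)
$l{\left(-3,s{\left(-5,-5 \right)} \right)} 21 = 0 \cdot 21 = 0$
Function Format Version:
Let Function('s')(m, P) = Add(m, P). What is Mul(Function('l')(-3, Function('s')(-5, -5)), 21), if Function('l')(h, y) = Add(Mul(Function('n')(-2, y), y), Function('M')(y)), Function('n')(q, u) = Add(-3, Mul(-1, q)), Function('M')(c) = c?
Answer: 0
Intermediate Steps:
Function('s')(m, P) = Add(P, m)
Function('l')(h, y) = 0 (Function('l')(h, y) = Add(Mul(Add(-3, Mul(-1, -2)), y), y) = Add(Mul(Add(-3, 2), y), y) = Add(Mul(-1, y), y) = 0)
Mul(Function('l')(-3, Function('s')(-5, -5)), 21) = Mul(0, 21) = 0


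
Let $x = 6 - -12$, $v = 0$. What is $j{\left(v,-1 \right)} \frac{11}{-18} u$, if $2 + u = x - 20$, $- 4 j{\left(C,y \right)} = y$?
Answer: $\frac{11}{18} \approx 0.61111$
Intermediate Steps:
$x = 18$ ($x = 6 + 12 = 18$)
$j{\left(C,y \right)} = - \frac{y}{4}$
$u = -4$ ($u = -2 + \left(18 - 20\right) = -2 - 2 = -4$)
$j{\left(v,-1 \right)} \frac{11}{-18} u = \left(- \frac{1}{4}\right) \left(-1\right) \frac{11}{-18} \left(-4\right) = \frac{11 \left(- \frac{1}{18}\right)}{4} \left(-4\right) = \frac{1}{4} \left(- \frac{11}{18}\right) \left(-4\right) = \left(- \frac{11}{72}\right) \left(-4\right) = \frac{11}{18}$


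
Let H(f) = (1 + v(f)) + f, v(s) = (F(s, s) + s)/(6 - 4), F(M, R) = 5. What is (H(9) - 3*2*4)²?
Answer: 49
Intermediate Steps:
v(s) = 5/2 + s/2 (v(s) = (5 + s)/(6 - 4) = (5 + s)/2 = (5 + s)*(½) = 5/2 + s/2)
H(f) = 7/2 + 3*f/2 (H(f) = (1 + (5/2 + f/2)) + f = (7/2 + f/2) + f = 7/2 + 3*f/2)
(H(9) - 3*2*4)² = ((7/2 + (3/2)*9) - 3*2*4)² = ((7/2 + 27/2) - 6*4)² = (17 - 24)² = (-7)² = 49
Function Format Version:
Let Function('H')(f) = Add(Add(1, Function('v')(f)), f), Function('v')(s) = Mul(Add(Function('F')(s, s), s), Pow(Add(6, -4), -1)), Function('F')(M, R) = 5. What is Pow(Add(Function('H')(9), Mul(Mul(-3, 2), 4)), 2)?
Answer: 49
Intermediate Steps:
Function('v')(s) = Add(Rational(5, 2), Mul(Rational(1, 2), s)) (Function('v')(s) = Mul(Add(5, s), Pow(Add(6, -4), -1)) = Mul(Add(5, s), Pow(2, -1)) = Mul(Add(5, s), Rational(1, 2)) = Add(Rational(5, 2), Mul(Rational(1, 2), s)))
Function('H')(f) = Add(Rational(7, 2), Mul(Rational(3, 2), f)) (Function('H')(f) = Add(Add(1, Add(Rational(5, 2), Mul(Rational(1, 2), f))), f) = Add(Add(Rational(7, 2), Mul(Rational(1, 2), f)), f) = Add(Rational(7, 2), Mul(Rational(3, 2), f)))
Pow(Add(Function('H')(9), Mul(Mul(-3, 2), 4)), 2) = Pow(Add(Add(Rational(7, 2), Mul(Rational(3, 2), 9)), Mul(Mul(-3, 2), 4)), 2) = Pow(Add(Add(Rational(7, 2), Rational(27, 2)), Mul(-6, 4)), 2) = Pow(Add(17, -24), 2) = Pow(-7, 2) = 49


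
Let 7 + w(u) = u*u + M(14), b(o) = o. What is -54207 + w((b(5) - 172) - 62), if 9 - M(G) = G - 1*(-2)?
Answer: -1780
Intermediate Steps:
M(G) = 7 - G (M(G) = 9 - (G - 1*(-2)) = 9 - (G + 2) = 9 - (2 + G) = 9 + (-2 - G) = 7 - G)
w(u) = -14 + u² (w(u) = -7 + (u*u + (7 - 1*14)) = -7 + (u² + (7 - 14)) = -7 + (u² - 7) = -7 + (-7 + u²) = -14 + u²)
-54207 + w((b(5) - 172) - 62) = -54207 + (-14 + ((5 - 172) - 62)²) = -54207 + (-14 + (-167 - 62)²) = -54207 + (-14 + (-229)²) = -54207 + (-14 + 52441) = -54207 + 52427 = -1780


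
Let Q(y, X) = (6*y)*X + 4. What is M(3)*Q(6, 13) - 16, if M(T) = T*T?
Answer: 4232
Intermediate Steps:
M(T) = T²
Q(y, X) = 4 + 6*X*y (Q(y, X) = 6*X*y + 4 = 4 + 6*X*y)
M(3)*Q(6, 13) - 16 = 3²*(4 + 6*13*6) - 16 = 9*(4 + 468) - 16 = 9*472 - 16 = 4248 - 16 = 4232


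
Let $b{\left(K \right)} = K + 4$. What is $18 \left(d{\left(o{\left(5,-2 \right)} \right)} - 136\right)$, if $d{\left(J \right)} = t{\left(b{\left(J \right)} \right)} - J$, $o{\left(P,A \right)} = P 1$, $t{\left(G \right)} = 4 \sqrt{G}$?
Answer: $-2322$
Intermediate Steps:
$b{\left(K \right)} = 4 + K$
$o{\left(P,A \right)} = P$
$d{\left(J \right)} = - J + 4 \sqrt{4 + J}$ ($d{\left(J \right)} = 4 \sqrt{4 + J} - J = - J + 4 \sqrt{4 + J}$)
$18 \left(d{\left(o{\left(5,-2 \right)} \right)} - 136\right) = 18 \left(\left(\left(-1\right) 5 + 4 \sqrt{4 + 5}\right) - 136\right) = 18 \left(\left(-5 + 4 \sqrt{9}\right) - 136\right) = 18 \left(\left(-5 + 4 \cdot 3\right) - 136\right) = 18 \left(\left(-5 + 12\right) - 136\right) = 18 \left(7 - 136\right) = 18 \left(-129\right) = -2322$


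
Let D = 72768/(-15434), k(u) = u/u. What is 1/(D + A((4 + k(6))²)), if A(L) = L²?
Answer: 7717/4786741 ≈ 0.0016122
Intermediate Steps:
k(u) = 1
D = -36384/7717 (D = 72768*(-1/15434) = -36384/7717 ≈ -4.7148)
1/(D + A((4 + k(6))²)) = 1/(-36384/7717 + ((4 + 1)²)²) = 1/(-36384/7717 + (5²)²) = 1/(-36384/7717 + 25²) = 1/(-36384/7717 + 625) = 1/(4786741/7717) = 7717/4786741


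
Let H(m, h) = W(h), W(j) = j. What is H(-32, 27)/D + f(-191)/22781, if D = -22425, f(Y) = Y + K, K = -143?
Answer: -2701679/170287975 ≈ -0.015865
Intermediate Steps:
H(m, h) = h
f(Y) = -143 + Y (f(Y) = Y - 143 = -143 + Y)
H(-32, 27)/D + f(-191)/22781 = 27/(-22425) + (-143 - 191)/22781 = 27*(-1/22425) - 334*1/22781 = -9/7475 - 334/22781 = -2701679/170287975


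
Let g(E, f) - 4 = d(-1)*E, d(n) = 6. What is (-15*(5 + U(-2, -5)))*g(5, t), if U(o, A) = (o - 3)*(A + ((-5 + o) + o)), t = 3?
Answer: -38250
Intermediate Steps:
g(E, f) = 4 + 6*E
U(o, A) = (-3 + o)*(-5 + A + 2*o) (U(o, A) = (-3 + o)*(A + (-5 + 2*o)) = (-3 + o)*(-5 + A + 2*o))
(-15*(5 + U(-2, -5)))*g(5, t) = (-15*(5 + (15 - 11*(-2) - 3*(-5) + 2*(-2)² - 5*(-2))))*(4 + 6*5) = (-15*(5 + (15 + 22 + 15 + 2*4 + 10)))*(4 + 30) = -15*(5 + (15 + 22 + 15 + 8 + 10))*34 = -15*(5 + 70)*34 = -15*75*34 = -5*225*34 = -1125*34 = -38250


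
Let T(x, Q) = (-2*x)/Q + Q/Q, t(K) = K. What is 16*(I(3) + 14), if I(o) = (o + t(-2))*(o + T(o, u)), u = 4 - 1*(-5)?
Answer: 832/3 ≈ 277.33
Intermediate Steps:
u = 9 (u = 4 + 5 = 9)
T(x, Q) = 1 - 2*x/Q (T(x, Q) = -2*x/Q + 1 = 1 - 2*x/Q)
I(o) = (1 + 7*o/9)*(-2 + o) (I(o) = (o - 2)*(o + (9 - 2*o)/9) = (-2 + o)*(o + (9 - 2*o)/9) = (-2 + o)*(o + (1 - 2*o/9)) = (-2 + o)*(1 + 7*o/9) = (1 + 7*o/9)*(-2 + o))
16*(I(3) + 14) = 16*((-2 - 5/9*3 + (7/9)*3**2) + 14) = 16*((-2 - 5/3 + (7/9)*9) + 14) = 16*((-2 - 5/3 + 7) + 14) = 16*(10/3 + 14) = 16*(52/3) = 832/3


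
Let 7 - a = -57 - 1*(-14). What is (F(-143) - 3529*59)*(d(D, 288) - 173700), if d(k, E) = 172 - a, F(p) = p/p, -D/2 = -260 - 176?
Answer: 36140675380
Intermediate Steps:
D = 872 (D = -2*(-260 - 176) = -2*(-436) = 872)
F(p) = 1
a = 50 (a = 7 - (-57 - 1*(-14)) = 7 - (-57 + 14) = 7 - 1*(-43) = 7 + 43 = 50)
d(k, E) = 122 (d(k, E) = 172 - 1*50 = 172 - 50 = 122)
(F(-143) - 3529*59)*(d(D, 288) - 173700) = (1 - 3529*59)*(122 - 173700) = (1 - 208211)*(-173578) = -208210*(-173578) = 36140675380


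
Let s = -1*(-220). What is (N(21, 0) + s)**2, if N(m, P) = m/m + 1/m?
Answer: 21548164/441 ≈ 48862.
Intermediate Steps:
N(m, P) = 1 + 1/m
s = 220
(N(21, 0) + s)**2 = ((1 + 21)/21 + 220)**2 = ((1/21)*22 + 220)**2 = (22/21 + 220)**2 = (4642/21)**2 = 21548164/441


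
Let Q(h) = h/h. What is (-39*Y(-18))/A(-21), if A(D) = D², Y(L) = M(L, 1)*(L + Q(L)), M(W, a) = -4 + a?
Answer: -221/49 ≈ -4.5102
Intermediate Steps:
Q(h) = 1
Y(L) = -3 - 3*L (Y(L) = (-4 + 1)*(L + 1) = -3*(1 + L) = -3 - 3*L)
(-39*Y(-18))/A(-21) = (-39*(-3 - 3*(-18)))/((-21)²) = -39*(-3 + 54)/441 = -39*51*(1/441) = -1989*1/441 = -221/49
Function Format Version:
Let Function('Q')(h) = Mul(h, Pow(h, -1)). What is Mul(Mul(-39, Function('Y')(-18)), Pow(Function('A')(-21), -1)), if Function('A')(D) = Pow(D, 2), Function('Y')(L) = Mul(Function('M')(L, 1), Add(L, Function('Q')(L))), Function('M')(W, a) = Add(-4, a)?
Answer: Rational(-221, 49) ≈ -4.5102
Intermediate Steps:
Function('Q')(h) = 1
Function('Y')(L) = Add(-3, Mul(-3, L)) (Function('Y')(L) = Mul(Add(-4, 1), Add(L, 1)) = Mul(-3, Add(1, L)) = Add(-3, Mul(-3, L)))
Mul(Mul(-39, Function('Y')(-18)), Pow(Function('A')(-21), -1)) = Mul(Mul(-39, Add(-3, Mul(-3, -18))), Pow(Pow(-21, 2), -1)) = Mul(Mul(-39, Add(-3, 54)), Pow(441, -1)) = Mul(Mul(-39, 51), Rational(1, 441)) = Mul(-1989, Rational(1, 441)) = Rational(-221, 49)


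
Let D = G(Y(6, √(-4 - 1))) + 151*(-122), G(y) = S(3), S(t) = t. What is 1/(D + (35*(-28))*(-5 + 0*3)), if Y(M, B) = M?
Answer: -1/13519 ≈ -7.3970e-5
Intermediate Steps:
G(y) = 3
D = -18419 (D = 3 + 151*(-122) = 3 - 18422 = -18419)
1/(D + (35*(-28))*(-5 + 0*3)) = 1/(-18419 + (35*(-28))*(-5 + 0*3)) = 1/(-18419 - 980*(-5 + 0)) = 1/(-18419 - 980*(-5)) = 1/(-18419 + 4900) = 1/(-13519) = -1/13519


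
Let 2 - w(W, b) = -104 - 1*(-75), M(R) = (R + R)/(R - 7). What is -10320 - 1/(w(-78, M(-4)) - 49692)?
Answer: -512501519/49661 ≈ -10320.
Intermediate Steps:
M(R) = 2*R/(-7 + R) (M(R) = (2*R)/(-7 + R) = 2*R/(-7 + R))
w(W, b) = 31 (w(W, b) = 2 - (-104 - 1*(-75)) = 2 - (-104 + 75) = 2 - 1*(-29) = 2 + 29 = 31)
-10320 - 1/(w(-78, M(-4)) - 49692) = -10320 - 1/(31 - 49692) = -10320 - 1/(-49661) = -10320 - 1*(-1/49661) = -10320 + 1/49661 = -512501519/49661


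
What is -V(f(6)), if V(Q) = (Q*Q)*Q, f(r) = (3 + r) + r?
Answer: -3375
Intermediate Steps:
f(r) = 3 + 2*r
V(Q) = Q**3 (V(Q) = Q**2*Q = Q**3)
-V(f(6)) = -(3 + 2*6)**3 = -(3 + 12)**3 = -1*15**3 = -1*3375 = -3375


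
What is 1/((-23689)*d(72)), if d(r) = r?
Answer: -1/1705608 ≈ -5.8630e-7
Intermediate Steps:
1/((-23689)*d(72)) = 1/(-23689*72) = -1/23689*1/72 = -1/1705608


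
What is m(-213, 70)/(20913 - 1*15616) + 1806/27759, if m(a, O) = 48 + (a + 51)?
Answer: 2133952/49013141 ≈ 0.043538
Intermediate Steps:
m(a, O) = 99 + a (m(a, O) = 48 + (51 + a) = 99 + a)
m(-213, 70)/(20913 - 1*15616) + 1806/27759 = (99 - 213)/(20913 - 1*15616) + 1806/27759 = -114/(20913 - 15616) + 1806*(1/27759) = -114/5297 + 602/9253 = 2133952/49013141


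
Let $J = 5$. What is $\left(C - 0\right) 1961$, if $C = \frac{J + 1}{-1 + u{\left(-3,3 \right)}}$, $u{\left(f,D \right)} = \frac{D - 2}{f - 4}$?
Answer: $- \frac{41181}{4} \approx -10295.0$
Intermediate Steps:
$u{\left(f,D \right)} = \frac{-2 + D}{-4 + f}$
$C = - \frac{21}{4}$ ($C = \frac{5 + 1}{-1 + \frac{-2 + 3}{-4 - 3}} = \frac{6}{-1 + \frac{1}{-7} \cdot 1} = \frac{6}{-1 - \frac{1}{7}} = \frac{6}{- \frac{8}{7}} = 6 \left(- \frac{7}{8}\right) = - \frac{21}{4} \approx -5.25$)
$\left(C - 0\right) 1961 = \left(- \frac{21}{4} - 0\right) 1961 = \left(- \frac{21}{4} + 0\right) 1961 = \left(- \frac{21}{4}\right) 1961 = - \frac{41181}{4}$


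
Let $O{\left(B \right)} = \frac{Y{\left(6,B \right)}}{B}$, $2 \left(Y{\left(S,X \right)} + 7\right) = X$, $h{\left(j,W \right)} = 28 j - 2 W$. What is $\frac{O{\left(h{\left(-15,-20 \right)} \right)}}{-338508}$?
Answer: $- \frac{197}{128633040} \approx -1.5315 \cdot 10^{-6}$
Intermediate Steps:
$h{\left(j,W \right)} = - 2 W + 28 j$
$Y{\left(S,X \right)} = -7 + \frac{X}{2}$
$O{\left(B \right)} = \frac{-7 + \frac{B}{2}}{B}$
$\frac{O{\left(h{\left(-15,-20 \right)} \right)}}{-338508} = \frac{\frac{1}{2} \frac{1}{\left(-2\right) \left(-20\right) + 28 \left(-15\right)} \left(-14 + \left(\left(-2\right) \left(-20\right) + 28 \left(-15\right)\right)\right)}{-338508} = \frac{-14 + \left(40 - 420\right)}{2 \left(40 - 420\right)} \left(- \frac{1}{338508}\right) = \frac{-14 - 380}{2 \left(-380\right)} \left(- \frac{1}{338508}\right) = \frac{1}{2} \left(- \frac{1}{380}\right) \left(-394\right) \left(- \frac{1}{338508}\right) = \frac{197}{380} \left(- \frac{1}{338508}\right) = - \frac{197}{128633040}$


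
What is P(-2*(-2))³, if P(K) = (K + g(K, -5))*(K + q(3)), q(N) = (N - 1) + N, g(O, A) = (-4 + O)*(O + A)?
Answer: 46656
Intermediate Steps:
g(O, A) = (-4 + O)*(A + O)
q(N) = -1 + 2*N (q(N) = (-1 + N) + N = -1 + 2*N)
P(K) = (5 + K)*(20 + K² - 8*K) (P(K) = (K + (K² - 4*(-5) - 4*K - 5*K))*(K + (-1 + 2*3)) = (K + (K² + 20 - 4*K - 5*K))*(K + (-1 + 6)) = (K + (20 + K² - 9*K))*(K + 5) = (20 + K² - 8*K)*(5 + K) = (5 + K)*(20 + K² - 8*K))
P(-2*(-2))³ = (100 + (-2*(-2))³ - (-40)*(-2) - 3*(-2*(-2))²)³ = (100 + 4³ - 20*4 - 3*4²)³ = (100 + 64 - 80 - 3*16)³ = (100 + 64 - 80 - 48)³ = 36³ = 46656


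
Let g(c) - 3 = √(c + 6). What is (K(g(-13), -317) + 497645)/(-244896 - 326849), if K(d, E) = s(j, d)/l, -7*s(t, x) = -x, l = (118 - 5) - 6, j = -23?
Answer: -372736108/428237005 - I*√7/428237005 ≈ -0.8704 - 6.1782e-9*I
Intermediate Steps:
l = 107 (l = 113 - 6 = 107)
s(t, x) = x/7 (s(t, x) = -(-1)*x/7 = x/7)
g(c) = 3 + √(6 + c) (g(c) = 3 + √(c + 6) = 3 + √(6 + c))
K(d, E) = d/749 (K(d, E) = (d/7)/107 = (d/7)*(1/107) = d/749)
(K(g(-13), -317) + 497645)/(-244896 - 326849) = ((3 + √(6 - 13))/749 + 497645)/(-244896 - 326849) = ((3 + √(-7))/749 + 497645)/(-571745) = ((3 + I*√7)/749 + 497645)*(-1/571745) = ((3/749 + I*√7/749) + 497645)*(-1/571745) = (372736108/749 + I*√7/749)*(-1/571745) = -372736108/428237005 - I*√7/428237005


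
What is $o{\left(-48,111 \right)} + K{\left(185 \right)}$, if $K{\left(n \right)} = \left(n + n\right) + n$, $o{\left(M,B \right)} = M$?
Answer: $507$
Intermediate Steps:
$K{\left(n \right)} = 3 n$ ($K{\left(n \right)} = 2 n + n = 3 n$)
$o{\left(-48,111 \right)} + K{\left(185 \right)} = -48 + 3 \cdot 185 = -48 + 555 = 507$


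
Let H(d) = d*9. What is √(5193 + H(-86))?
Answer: 3*√491 ≈ 66.476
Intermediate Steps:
H(d) = 9*d
√(5193 + H(-86)) = √(5193 + 9*(-86)) = √(5193 - 774) = √4419 = 3*√491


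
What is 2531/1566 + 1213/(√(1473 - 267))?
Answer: 2531/1566 + 1213*√134/402 ≈ 36.545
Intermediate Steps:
2531/1566 + 1213/(√(1473 - 267)) = 2531*(1/1566) + 1213/(√1206) = 2531/1566 + 1213/((3*√134)) = 2531/1566 + 1213*(√134/402) = 2531/1566 + 1213*√134/402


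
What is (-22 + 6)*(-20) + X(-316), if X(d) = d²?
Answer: 100176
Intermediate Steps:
(-22 + 6)*(-20) + X(-316) = (-22 + 6)*(-20) + (-316)² = -16*(-20) + 99856 = 320 + 99856 = 100176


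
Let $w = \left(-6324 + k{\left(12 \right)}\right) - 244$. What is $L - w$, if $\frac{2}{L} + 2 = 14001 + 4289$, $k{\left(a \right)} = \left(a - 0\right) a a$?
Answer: $\frac{44256961}{9144} \approx 4840.0$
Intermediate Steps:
$k{\left(a \right)} = a^{3}$ ($k{\left(a \right)} = \left(a + 0\right) a a = a a a = a^{2} a = a^{3}$)
$L = \frac{1}{9144}$ ($L = \frac{2}{-2 + \left(14001 + 4289\right)} = \frac{2}{-2 + 18290} = \frac{2}{18288} = 2 \cdot \frac{1}{18288} = \frac{1}{9144} \approx 0.00010936$)
$w = -4840$ ($w = \left(-6324 + 12^{3}\right) - 244 = \left(-6324 + 1728\right) - 244 = -4596 - 244 = -4840$)
$L - w = \frac{1}{9144} - -4840 = \frac{1}{9144} + 4840 = \frac{44256961}{9144}$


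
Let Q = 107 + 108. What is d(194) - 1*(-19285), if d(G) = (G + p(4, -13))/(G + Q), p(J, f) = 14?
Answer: 7887773/409 ≈ 19286.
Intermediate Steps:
Q = 215
d(G) = (14 + G)/(215 + G) (d(G) = (G + 14)/(G + 215) = (14 + G)/(215 + G))
d(194) - 1*(-19285) = (14 + 194)/(215 + 194) - 1*(-19285) = 208/409 + 19285 = 7887773/409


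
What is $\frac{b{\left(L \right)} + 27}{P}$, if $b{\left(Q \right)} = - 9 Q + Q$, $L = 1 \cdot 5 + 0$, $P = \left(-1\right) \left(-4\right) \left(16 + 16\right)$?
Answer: $- \frac{13}{128} \approx -0.10156$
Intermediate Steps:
$P = 128$ ($P = 4 \cdot 32 = 128$)
$L = 5$ ($L = 5 + 0 = 5$)
$b{\left(Q \right)} = - 8 Q$
$\frac{b{\left(L \right)} + 27}{P} = \frac{\left(-8\right) 5 + 27}{128} = \left(-40 + 27\right) \frac{1}{128} = \left(-13\right) \frac{1}{128} = - \frac{13}{128}$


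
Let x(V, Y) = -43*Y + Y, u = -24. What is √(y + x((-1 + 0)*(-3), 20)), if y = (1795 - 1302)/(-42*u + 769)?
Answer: I*√2651616299/1777 ≈ 28.978*I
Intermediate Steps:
x(V, Y) = -42*Y
y = 493/1777 (y = (1795 - 1302)/(-42*(-24) + 769) = 493/(1008 + 769) = 493/1777 ≈ 0.27743)
√(y + x((-1 + 0)*(-3), 20)) = √(493/1777 - 42*20) = √(493/1777 - 840) = √(-1492187/1777) = I*√2651616299/1777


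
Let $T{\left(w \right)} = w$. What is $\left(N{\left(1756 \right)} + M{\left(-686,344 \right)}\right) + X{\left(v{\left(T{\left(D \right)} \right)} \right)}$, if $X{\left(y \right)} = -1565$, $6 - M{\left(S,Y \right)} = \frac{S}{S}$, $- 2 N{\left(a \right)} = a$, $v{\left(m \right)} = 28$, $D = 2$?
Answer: $-2438$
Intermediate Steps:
$N{\left(a \right)} = - \frac{a}{2}$
$M{\left(S,Y \right)} = 5$ ($M{\left(S,Y \right)} = 6 - \frac{S}{S} = 6 - 1 = 5$)
$\left(N{\left(1756 \right)} + M{\left(-686,344 \right)}\right) + X{\left(v{\left(T{\left(D \right)} \right)} \right)} = \left(\left(- \frac{1}{2}\right) 1756 + 5\right) - 1565 = \left(-878 + 5\right) - 1565 = -873 - 1565 = -2438$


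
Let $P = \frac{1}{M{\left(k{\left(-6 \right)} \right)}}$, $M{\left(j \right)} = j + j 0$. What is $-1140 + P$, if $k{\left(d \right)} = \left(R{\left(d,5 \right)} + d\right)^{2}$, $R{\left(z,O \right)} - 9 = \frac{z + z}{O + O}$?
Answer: $- \frac{92315}{81} \approx -1139.7$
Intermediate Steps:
$R{\left(z,O \right)} = 9 + \frac{z}{O}$ ($R{\left(z,O \right)} = 9 + \frac{z + z}{O + O} = 9 + \frac{2 z}{2 O} = 9 + 2 z \frac{1}{2 O} = 9 + \frac{z}{O}$)
$k{\left(d \right)} = \left(9 + \frac{6 d}{5}\right)^{2}$ ($k{\left(d \right)} = \left(\left(9 + \frac{d}{5}\right) + d\right)^{2} = \left(9 + \frac{6 d}{5}\right)^{2}$)
$M{\left(j \right)} = j$ ($M{\left(j \right)} = j + 0 = j$)
$P = \frac{25}{81}$ ($P = \frac{1}{\frac{9}{25} \left(15 + 2 \left(-6\right)\right)^{2}} = \frac{1}{\frac{9}{25} \left(15 - 12\right)^{2}} = \frac{1}{\frac{9}{25} \cdot 3^{2}} = \frac{1}{\frac{9}{25} \cdot 9} = \frac{1}{\frac{81}{25}} = \frac{25}{81} \approx 0.30864$)
$-1140 + P = -1140 + \frac{25}{81} = - \frac{92315}{81}$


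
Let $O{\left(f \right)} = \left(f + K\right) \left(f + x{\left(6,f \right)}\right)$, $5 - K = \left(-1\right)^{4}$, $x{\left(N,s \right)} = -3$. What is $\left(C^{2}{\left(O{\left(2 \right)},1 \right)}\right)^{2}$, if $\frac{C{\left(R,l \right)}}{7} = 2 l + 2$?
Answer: $614656$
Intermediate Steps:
$K = 4$ ($K = 5 - \left(-1\right)^{4} = 5 - 1 = 4$)
$O{\left(f \right)} = \left(-3 + f\right) \left(4 + f\right)$ ($O{\left(f \right)} = \left(f + 4\right) \left(f - 3\right) = \left(4 + f\right) \left(-3 + f\right) = \left(-3 + f\right) \left(4 + f\right)$)
$C{\left(R,l \right)} = 14 + 14 l$ ($C{\left(R,l \right)} = 7 \left(2 l + 2\right) = 7 \left(2 + 2 l\right) = 14 + 14 l$)
$\left(C^{2}{\left(O{\left(2 \right)},1 \right)}\right)^{2} = \left(\left(14 + 14 \cdot 1\right)^{2}\right)^{2} = \left(\left(14 + 14\right)^{2}\right)^{2} = \left(28^{2}\right)^{2} = 784^{2} = 614656$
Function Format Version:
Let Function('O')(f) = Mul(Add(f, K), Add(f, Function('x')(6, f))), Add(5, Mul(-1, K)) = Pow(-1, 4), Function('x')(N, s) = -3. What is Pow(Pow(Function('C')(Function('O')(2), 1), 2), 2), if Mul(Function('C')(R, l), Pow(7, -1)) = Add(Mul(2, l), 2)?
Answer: 614656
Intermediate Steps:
K = 4 (K = Add(5, Mul(-1, Pow(-1, 4))) = Add(5, Mul(-1, 1)) = Add(5, -1) = 4)
Function('O')(f) = Mul(Add(-3, f), Add(4, f)) (Function('O')(f) = Mul(Add(f, 4), Add(f, -3)) = Mul(Add(4, f), Add(-3, f)) = Mul(Add(-3, f), Add(4, f)))
Function('C')(R, l) = Add(14, Mul(14, l)) (Function('C')(R, l) = Mul(7, Add(Mul(2, l), 2)) = Mul(7, Add(2, Mul(2, l))) = Add(14, Mul(14, l)))
Pow(Pow(Function('C')(Function('O')(2), 1), 2), 2) = Pow(Pow(Add(14, Mul(14, 1)), 2), 2) = Pow(Pow(Add(14, 14), 2), 2) = Pow(Pow(28, 2), 2) = Pow(784, 2) = 614656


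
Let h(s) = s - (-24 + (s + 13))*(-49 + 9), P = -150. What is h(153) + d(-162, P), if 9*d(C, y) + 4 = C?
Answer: 52331/9 ≈ 5814.6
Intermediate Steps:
d(C, y) = -4/9 + C/9
h(s) = -440 + 41*s (h(s) = s - (-24 + (13 + s))*(-40) = s - (-11 + s)*(-40) = s - (440 - 40*s) = s + (-440 + 40*s) = -440 + 41*s)
h(153) + d(-162, P) = (-440 + 41*153) + (-4/9 + (⅑)*(-162)) = (-440 + 6273) + (-4/9 - 18) = 5833 - 166/9 = 52331/9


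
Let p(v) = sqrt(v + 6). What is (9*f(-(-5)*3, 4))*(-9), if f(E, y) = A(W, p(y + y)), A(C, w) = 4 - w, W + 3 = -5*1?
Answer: -324 + 81*sqrt(14) ≈ -20.926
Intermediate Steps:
p(v) = sqrt(6 + v)
W = -8 (W = -3 - 5*1 = -3 - 5 = -8)
f(E, y) = 4 - sqrt(6 + 2*y) (f(E, y) = 4 - sqrt(6 + (y + y)) = 4 - sqrt(6 + 2*y))
(9*f(-(-5)*3, 4))*(-9) = (9*(4 - sqrt(6 + 2*4)))*(-9) = (9*(4 - sqrt(6 + 8)))*(-9) = (9*(4 - sqrt(14)))*(-9) = (36 - 9*sqrt(14))*(-9) = -324 + 81*sqrt(14)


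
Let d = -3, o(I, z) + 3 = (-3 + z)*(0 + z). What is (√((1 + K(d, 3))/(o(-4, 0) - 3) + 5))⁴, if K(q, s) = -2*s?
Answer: 1225/36 ≈ 34.028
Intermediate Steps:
o(I, z) = -3 + z*(-3 + z) (o(I, z) = -3 + (-3 + z)*(0 + z) = -3 + (-3 + z)*z = -3 + z*(-3 + z))
(√((1 + K(d, 3))/(o(-4, 0) - 3) + 5))⁴ = (√((1 - 2*3)/((-3 + 0² - 3*0) - 3) + 5))⁴ = (√((1 - 6)/((-3 + 0 + 0) - 3) + 5))⁴ = (√(-5/(-3 - 3) + 5))⁴ = (√(-5/(-6) + 5))⁴ = (√(-5*(-⅙) + 5))⁴ = (√(⅚ + 5))⁴ = (√(35/6))⁴ = (√210/6)⁴ = 1225/36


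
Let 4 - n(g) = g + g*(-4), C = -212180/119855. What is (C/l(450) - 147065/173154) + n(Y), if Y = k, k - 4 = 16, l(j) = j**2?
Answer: 4423238529324113/70042632761250 ≈ 63.151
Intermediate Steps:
C = -42436/23971 (C = -212180*1/119855 = -42436/23971 ≈ -1.7703)
k = 20 (k = 4 + 16 = 20)
Y = 20
n(g) = 4 + 3*g (n(g) = 4 - (g + g*(-4)) = 4 - (g - 4*g) = 4 - (-3)*g = 4 + 3*g)
(C/l(450) - 147065/173154) + n(Y) = (-42436/(23971*(450**2)) - 147065/173154) + (4 + 3*20) = (-42436/23971/202500 - 147065*1/173154) + (4 + 60) = (-42436/23971*1/202500 - 147065/173154) + 64 = (-10609/1213531875 - 147065/173154) + 64 = -59489967395887/70042632761250 + 64 = 4423238529324113/70042632761250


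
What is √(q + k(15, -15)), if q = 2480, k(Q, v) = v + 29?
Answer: √2494 ≈ 49.940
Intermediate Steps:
k(Q, v) = 29 + v
√(q + k(15, -15)) = √(2480 + (29 - 15)) = √(2480 + 14) = √2494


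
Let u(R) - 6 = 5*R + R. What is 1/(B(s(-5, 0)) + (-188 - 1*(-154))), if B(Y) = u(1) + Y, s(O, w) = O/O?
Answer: -1/21 ≈ -0.047619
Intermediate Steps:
u(R) = 6 + 6*R (u(R) = 6 + (5*R + R) = 6 + 6*R)
s(O, w) = 1
B(Y) = 12 + Y (B(Y) = (6 + 6*1) + Y = (6 + 6) + Y = 12 + Y)
1/(B(s(-5, 0)) + (-188 - 1*(-154))) = 1/((12 + 1) + (-188 - 1*(-154))) = 1/(13 + (-188 + 154)) = 1/(13 - 34) = 1/(-21) = -1/21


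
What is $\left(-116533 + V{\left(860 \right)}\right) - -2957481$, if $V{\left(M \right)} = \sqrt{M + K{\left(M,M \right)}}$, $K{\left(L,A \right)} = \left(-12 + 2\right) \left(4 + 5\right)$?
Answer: $2840948 + \sqrt{770} \approx 2.841 \cdot 10^{6}$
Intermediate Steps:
$K{\left(L,A \right)} = -90$ ($K{\left(L,A \right)} = \left(-10\right) 9 = -90$)
$V{\left(M \right)} = \sqrt{-90 + M}$ ($V{\left(M \right)} = \sqrt{M - 90} = \sqrt{-90 + M}$)
$\left(-116533 + V{\left(860 \right)}\right) - -2957481 = \left(-116533 + \sqrt{-90 + 860}\right) - -2957481 = \left(-116533 + \sqrt{770}\right) + 2957481 = 2840948 + \sqrt{770}$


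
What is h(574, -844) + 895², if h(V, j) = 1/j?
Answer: 676065099/844 ≈ 8.0103e+5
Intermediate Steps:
h(574, -844) + 895² = 1/(-844) + 895² = -1/844 + 801025 = 676065099/844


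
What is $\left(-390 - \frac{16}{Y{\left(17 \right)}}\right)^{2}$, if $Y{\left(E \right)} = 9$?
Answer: $\frac{12432676}{81} \approx 1.5349 \cdot 10^{5}$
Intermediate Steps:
$\left(-390 - \frac{16}{Y{\left(17 \right)}}\right)^{2} = \left(-390 - \frac{16}{9}\right)^{2} = \left(- \frac{3526}{9}\right)^{2} = \frac{12432676}{81}$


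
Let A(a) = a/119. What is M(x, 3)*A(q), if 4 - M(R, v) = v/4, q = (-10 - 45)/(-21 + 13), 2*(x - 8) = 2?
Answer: 715/3808 ≈ 0.18776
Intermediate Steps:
x = 9 (x = 8 + (1/2)*2 = 8 + 1 = 9)
q = 55/8 (q = -55/(-8) = -55*(-1/8) = 55/8 ≈ 6.8750)
M(R, v) = 4 - v/4
A(a) = a/119 (A(a) = a*(1/119) = a/119)
M(x, 3)*A(q) = (4 - 1/4*3)*((1/119)*(55/8)) = (4 - 3/4)*(55/952) = (13/4)*(55/952) = 715/3808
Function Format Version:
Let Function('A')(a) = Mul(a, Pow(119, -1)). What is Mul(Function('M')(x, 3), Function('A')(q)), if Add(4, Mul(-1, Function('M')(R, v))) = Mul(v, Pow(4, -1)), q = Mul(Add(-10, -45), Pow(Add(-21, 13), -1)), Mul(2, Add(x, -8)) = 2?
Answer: Rational(715, 3808) ≈ 0.18776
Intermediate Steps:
x = 9 (x = Add(8, Mul(Rational(1, 2), 2)) = Add(8, 1) = 9)
q = Rational(55, 8) (q = Mul(-55, Pow(-8, -1)) = Mul(-55, Rational(-1, 8)) = Rational(55, 8) ≈ 6.8750)
Function('M')(R, v) = Add(4, Mul(Rational(-1, 4), v)) (Function('M')(R, v) = Add(4, Mul(-1, Mul(v, Pow(4, -1)))) = Add(4, Mul(-1, Mul(v, Rational(1, 4)))) = Add(4, Mul(-1, Mul(Rational(1, 4), v))) = Add(4, Mul(Rational(-1, 4), v)))
Function('A')(a) = Mul(Rational(1, 119), a) (Function('A')(a) = Mul(a, Rational(1, 119)) = Mul(Rational(1, 119), a))
Mul(Function('M')(x, 3), Function('A')(q)) = Mul(Add(4, Mul(Rational(-1, 4), 3)), Mul(Rational(1, 119), Rational(55, 8))) = Mul(Add(4, Rational(-3, 4)), Rational(55, 952)) = Mul(Rational(13, 4), Rational(55, 952)) = Rational(715, 3808)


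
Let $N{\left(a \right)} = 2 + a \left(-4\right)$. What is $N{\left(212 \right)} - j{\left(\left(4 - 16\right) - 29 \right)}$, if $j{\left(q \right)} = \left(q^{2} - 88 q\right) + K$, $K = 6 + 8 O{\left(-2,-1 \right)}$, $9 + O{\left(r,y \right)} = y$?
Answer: $-6061$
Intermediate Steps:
$O{\left(r,y \right)} = -9 + y$
$N{\left(a \right)} = 2 - 4 a$
$K = -74$ ($K = 6 + 8 \left(-9 - 1\right) = 6 + 8 \left(-10\right) = 6 - 80 = -74$)
$j{\left(q \right)} = -74 + q^{2} - 88 q$ ($j{\left(q \right)} = \left(q^{2} - 88 q\right) - 74 = -74 + q^{2} - 88 q$)
$N{\left(212 \right)} - j{\left(\left(4 - 16\right) - 29 \right)} = \left(2 - 848\right) - \left(-74 + \left(\left(4 - 16\right) - 29\right)^{2} - 88 \left(\left(4 - 16\right) - 29\right)\right) = \left(2 - 848\right) - \left(-74 + \left(-12 - 29\right)^{2} - 88 \left(-12 - 29\right)\right) = -846 - \left(-74 + \left(-41\right)^{2} - -3608\right) = -846 - \left(-74 + 1681 + 3608\right) = -846 - 5215 = -6061$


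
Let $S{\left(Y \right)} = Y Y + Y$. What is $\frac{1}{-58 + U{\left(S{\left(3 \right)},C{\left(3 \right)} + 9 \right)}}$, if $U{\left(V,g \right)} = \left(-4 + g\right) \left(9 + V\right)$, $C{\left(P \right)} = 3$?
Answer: $\frac{1}{110} \approx 0.0090909$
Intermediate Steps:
$S{\left(Y \right)} = Y + Y^{2}$ ($S{\left(Y \right)} = Y^{2} + Y = Y + Y^{2}$)
$\frac{1}{-58 + U{\left(S{\left(3 \right)},C{\left(3 \right)} + 9 \right)}} = \frac{1}{-58 - \left(36 - 9 \left(3 + 9\right) - 3 \left(1 + 3\right) \left(3 + 9\right) + 4 \cdot 3 \left(1 + 3\right)\right)} = \frac{1}{-58 + \left(-36 - 4 \cdot 3 \cdot 4 + 9 \cdot 12 + 3 \cdot 4 \cdot 12\right)} = \frac{1}{-58 + \left(-36 - 48 + 108 + 12 \cdot 12\right)} = \frac{1}{-58 + \left(-36 - 48 + 108 + 144\right)} = \frac{1}{-58 + 168} = \frac{1}{110}$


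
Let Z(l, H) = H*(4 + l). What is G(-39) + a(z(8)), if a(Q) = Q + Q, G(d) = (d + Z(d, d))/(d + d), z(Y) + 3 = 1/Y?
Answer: -91/4 ≈ -22.750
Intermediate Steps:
z(Y) = -3 + 1/Y
G(d) = (d + d*(4 + d))/(2*d) (G(d) = (d + d*(4 + d))/(d + d) = (d + d*(4 + d))/((2*d)) = (d + d*(4 + d))*(1/(2*d)) = (d + d*(4 + d))/(2*d))
a(Q) = 2*Q
G(-39) + a(z(8)) = (5/2 + (½)*(-39)) + 2*(-3 + 1/8) = (5/2 - 39/2) + 2*(-3 + ⅛) = -17 + 2*(-23/8) = -17 - 23/4 = -91/4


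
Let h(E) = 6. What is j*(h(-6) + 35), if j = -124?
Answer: -5084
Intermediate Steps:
j*(h(-6) + 35) = -124*(6 + 35) = -124*41 = -5084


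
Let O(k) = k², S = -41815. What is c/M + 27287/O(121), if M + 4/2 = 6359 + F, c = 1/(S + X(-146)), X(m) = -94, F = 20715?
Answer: 30958750929935/16611099519168 ≈ 1.8637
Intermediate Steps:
c = -1/41909 (c = 1/(-41815 - 94) = 1/(-41909) = -1/41909 ≈ -2.3861e-5)
M = 27072 (M = -2 + (6359 + 20715) = -2 + 27074 = 27072)
c/M + 27287/O(121) = -1/41909/27072 + 27287/(121²) = -1/41909*1/27072 + 27287/14641 = -1/1134560448 + 27287*(1/14641) = -1/1134560448 + 27287/14641 = 30958750929935/16611099519168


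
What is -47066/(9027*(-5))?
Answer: 47066/45135 ≈ 1.0428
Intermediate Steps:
-47066/(9027*(-5)) = -47066/(-45135) = -47066*(-1/45135) = 47066/45135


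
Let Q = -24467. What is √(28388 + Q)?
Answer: √3921 ≈ 62.618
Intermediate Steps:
√(28388 + Q) = √(28388 - 24467) = √3921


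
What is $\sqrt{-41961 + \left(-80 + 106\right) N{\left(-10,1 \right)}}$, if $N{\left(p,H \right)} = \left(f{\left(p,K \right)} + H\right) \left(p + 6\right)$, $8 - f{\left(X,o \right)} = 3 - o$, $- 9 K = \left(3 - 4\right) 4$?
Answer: $\frac{i \sqrt{383681}}{3} \approx 206.47 i$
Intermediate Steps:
$K = \frac{4}{9}$ ($K = - \frac{\left(3 - 4\right) 4}{9} = - \frac{\left(-1\right) 4}{9} = \left(- \frac{1}{9}\right) \left(-4\right) = \frac{4}{9} \approx 0.44444$)
$f{\left(X,o \right)} = 5 + o$ ($f{\left(X,o \right)} = 8 - \left(3 - o\right) = 8 + \left(-3 + o\right) = 5 + o$)
$N{\left(p,H \right)} = \left(6 + p\right) \left(\frac{49}{9} + H\right)$ ($N{\left(p,H \right)} = \left(\left(5 + \frac{4}{9}\right) + H\right) \left(p + 6\right) = \left(\frac{49}{9} + H\right) \left(6 + p\right) = \left(6 + p\right) \left(\frac{49}{9} + H\right)$)
$\sqrt{-41961 + \left(-80 + 106\right) N{\left(-10,1 \right)}} = \sqrt{-41961 + \left(-80 + 106\right) \left(\frac{98}{3} + 6 \cdot 1 + \frac{49}{9} \left(-10\right) + 1 \left(-10\right)\right)} = \sqrt{-41961 + 26 \left(\frac{98}{3} + 6 - \frac{490}{9} - 10\right)} = \sqrt{-41961 + 26 \left(- \frac{232}{9}\right)} = \sqrt{-41961 - \frac{6032}{9}} = \sqrt{- \frac{383681}{9}} = \frac{i \sqrt{383681}}{3}$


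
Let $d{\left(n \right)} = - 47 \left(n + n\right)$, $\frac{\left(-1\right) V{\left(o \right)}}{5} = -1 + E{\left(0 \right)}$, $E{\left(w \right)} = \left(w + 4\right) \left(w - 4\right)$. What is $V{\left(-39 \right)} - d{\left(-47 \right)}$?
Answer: $-4333$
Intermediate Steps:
$E{\left(w \right)} = \left(-4 + w\right) \left(4 + w\right)$ ($E{\left(w \right)} = \left(4 + w\right) \left(-4 + w\right) = \left(-4 + w\right) \left(4 + w\right)$)
$V{\left(o \right)} = 85$ ($V{\left(o \right)} = - 5 \left(-1 - \left(16 - 0^{2}\right)\right) = - 5 \left(-1 + \left(-16 + 0\right)\right) = - 5 \left(-1 - 16\right) = \left(-5\right) \left(-17\right) = 85$)
$d{\left(n \right)} = - 94 n$ ($d{\left(n \right)} = - 47 \cdot 2 n = - 94 n$)
$V{\left(-39 \right)} - d{\left(-47 \right)} = 85 - \left(-94\right) \left(-47\right) = 85 - 4418 = -4333$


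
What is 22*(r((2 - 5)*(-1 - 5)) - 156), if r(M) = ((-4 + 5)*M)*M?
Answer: 3696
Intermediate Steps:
r(M) = M² (r(M) = (1*M)*M = M*M = M²)
22*(r((2 - 5)*(-1 - 5)) - 156) = 22*(((2 - 5)*(-1 - 5))² - 156) = 22*((-3*(-6))² - 156) = 22*(18² - 156) = 22*(324 - 156) = 22*168 = 3696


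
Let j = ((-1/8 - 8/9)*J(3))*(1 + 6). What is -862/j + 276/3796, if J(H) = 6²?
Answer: 22895/6643 ≈ 3.4465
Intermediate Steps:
J(H) = 36
j = -511/2 (j = ((-1/8 - 8/9)*36)*(1 + 6) = ((-1*⅛ - 8*⅑)*36)*7 = ((-⅛ - 8/9)*36)*7 = -73/72*36*7 = -73/2*7 = -511/2 ≈ -255.50)
-862/j + 276/3796 = -862/(-511/2) + 276/3796 = -862*(-2/511) + 276*(1/3796) = 1724/511 + 69/949 = 22895/6643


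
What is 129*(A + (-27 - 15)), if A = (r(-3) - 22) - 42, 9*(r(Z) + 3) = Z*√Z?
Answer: -14061 - 43*I*√3 ≈ -14061.0 - 74.478*I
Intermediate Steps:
r(Z) = -3 + Z^(3/2)/9 (r(Z) = -3 + (Z*√Z)/9 = -3 + Z^(3/2)/9)
A = -67 - I*√3/3 (A = ((-3 + (-3)^(3/2)/9) - 22) - 42 = ((-3 + (-3*I*√3)/9) - 22) - 42 = ((-3 - I*√3/3) - 22) - 42 = (-25 - I*√3/3) - 42 = -67 - I*√3/3 ≈ -67.0 - 0.57735*I)
129*(A + (-27 - 15)) = 129*((-67 - I*√3/3) + (-27 - 15)) = 129*((-67 - I*√3/3) - 42) = 129*(-109 - I*√3/3) = -14061 - 43*I*√3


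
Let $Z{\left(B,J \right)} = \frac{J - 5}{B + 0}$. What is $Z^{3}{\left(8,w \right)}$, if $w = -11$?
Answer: $-8$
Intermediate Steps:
$Z{\left(B,J \right)} = \frac{-5 + J}{B}$
$Z^{3}{\left(8,w \right)} = \left(\frac{-5 - 11}{8}\right)^{3} = \left(\frac{1}{8} \left(-16\right)\right)^{3} = \left(-2\right)^{3} = -8$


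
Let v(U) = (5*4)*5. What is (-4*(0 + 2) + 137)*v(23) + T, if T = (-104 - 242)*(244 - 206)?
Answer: -248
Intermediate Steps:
v(U) = 100 (v(U) = 20*5 = 100)
T = -13148 (T = -346*38 = -13148)
(-4*(0 + 2) + 137)*v(23) + T = (-4*(0 + 2) + 137)*100 - 13148 = (-4*2 + 137)*100 - 13148 = (-8 + 137)*100 - 13148 = 129*100 - 13148 = 12900 - 13148 = -248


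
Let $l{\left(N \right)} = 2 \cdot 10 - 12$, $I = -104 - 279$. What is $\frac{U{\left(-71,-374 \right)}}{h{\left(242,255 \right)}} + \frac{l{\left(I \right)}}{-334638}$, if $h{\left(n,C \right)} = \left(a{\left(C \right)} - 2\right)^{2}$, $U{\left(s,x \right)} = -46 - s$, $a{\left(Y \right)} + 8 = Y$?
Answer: $\frac{157715}{401732919} \approx 0.00039259$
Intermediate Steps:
$I = -383$
$a{\left(Y \right)} = -8 + Y$
$h{\left(n,C \right)} = \left(-10 + C\right)^{2}$ ($h{\left(n,C \right)} = \left(\left(-8 + C\right) - 2\right)^{2} = \left(-10 + C\right)^{2}$)
$l{\left(N \right)} = 8$ ($l{\left(N \right)} = 20 - 12 = 8$)
$\frac{U{\left(-71,-374 \right)}}{h{\left(242,255 \right)}} + \frac{l{\left(I \right)}}{-334638} = \frac{-46 - -71}{\left(-10 + 255\right)^{2}} + \frac{8}{-334638} = \frac{-46 + 71}{245^{2}} + 8 \left(- \frac{1}{334638}\right) = \frac{25}{60025} - \frac{4}{167319} = 25 \cdot \frac{1}{60025} - \frac{4}{167319} = \frac{1}{2401} - \frac{4}{167319} = \frac{157715}{401732919}$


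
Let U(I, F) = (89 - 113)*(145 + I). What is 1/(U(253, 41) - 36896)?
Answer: -1/46448 ≈ -2.1529e-5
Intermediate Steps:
U(I, F) = -3480 - 24*I (U(I, F) = -24*(145 + I) = -3480 - 24*I)
1/(U(253, 41) - 36896) = 1/((-3480 - 24*253) - 36896) = 1/((-3480 - 6072) - 36896) = 1/(-9552 - 36896) = 1/(-46448) = -1/46448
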